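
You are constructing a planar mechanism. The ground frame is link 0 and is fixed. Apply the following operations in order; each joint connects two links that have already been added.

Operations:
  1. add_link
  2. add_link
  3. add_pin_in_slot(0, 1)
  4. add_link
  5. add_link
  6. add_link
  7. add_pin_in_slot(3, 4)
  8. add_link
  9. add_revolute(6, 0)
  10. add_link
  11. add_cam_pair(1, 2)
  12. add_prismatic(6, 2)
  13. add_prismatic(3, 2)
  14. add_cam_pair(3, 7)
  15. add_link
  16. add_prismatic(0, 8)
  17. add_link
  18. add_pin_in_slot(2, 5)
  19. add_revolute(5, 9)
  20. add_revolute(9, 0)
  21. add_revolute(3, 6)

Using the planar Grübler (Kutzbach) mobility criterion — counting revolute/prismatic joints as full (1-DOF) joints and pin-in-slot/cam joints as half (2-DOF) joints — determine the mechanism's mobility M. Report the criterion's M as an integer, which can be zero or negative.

ground; <1,0,0>
#1 <2,0,0>
#2 <3,0,0>
PS:0↔1 J2 <3,0,1>
#3 <4,0,1>
#4 <5,0,1>
#5 <6,0,1>
PS:3↔4 J2 <6,0,2>
#6 <7,0,2>
R:6↔0 J1 <7,1,2>
#7 <8,1,2>
C:1↔2 J2 <8,1,3>
P:6↔2 J1 <8,2,3>
P:3↔2 J1 <8,3,3>
C:3↔7 J2 <8,3,4>
#8 <9,3,4>
P:0↔8 J1 <9,4,4>
#9 <10,4,4>
PS:2↔5 J2 <10,4,5>
R:5↔9 J1 <10,5,5>
R:9↔0 J1 <10,6,5>
R:3↔6 J1 <10,7,5>
3×9 − 2×7 − 1×5 = 8

M = 8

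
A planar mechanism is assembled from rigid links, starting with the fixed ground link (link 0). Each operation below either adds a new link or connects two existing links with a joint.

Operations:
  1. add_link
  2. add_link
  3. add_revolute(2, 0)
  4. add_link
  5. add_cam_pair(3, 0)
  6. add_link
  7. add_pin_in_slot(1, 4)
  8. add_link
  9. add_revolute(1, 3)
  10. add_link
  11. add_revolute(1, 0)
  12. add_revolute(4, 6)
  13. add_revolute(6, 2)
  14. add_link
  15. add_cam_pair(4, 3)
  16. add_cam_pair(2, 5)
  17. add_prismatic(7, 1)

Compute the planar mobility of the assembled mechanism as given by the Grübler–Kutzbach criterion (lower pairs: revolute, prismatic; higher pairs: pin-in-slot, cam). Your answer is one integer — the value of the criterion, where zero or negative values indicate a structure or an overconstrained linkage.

M = 5

link 0 = ground. State L|J1|J2 = 1|0|0
+link1  2|0|0
+link2  3|0|0
R(2,0) f=1→J1  3|1|0
+link3  4|1|0
C(3,0) f=2→J2  4|1|1
+link4  5|1|1
PS(1,4) f=2→J2  5|1|2
+link5  6|1|2
R(1,3) f=1→J1  6|2|2
+link6  7|2|2
R(1,0) f=1→J1  7|3|2
R(4,6) f=1→J1  7|4|2
R(6,2) f=1→J1  7|5|2
+link7  8|5|2
C(4,3) f=2→J2  8|5|3
C(2,5) f=2→J2  8|5|4
P(7,1) f=1→J1  8|6|4
M = 3(8−1)−2·6−4 = 21−12−4 = 5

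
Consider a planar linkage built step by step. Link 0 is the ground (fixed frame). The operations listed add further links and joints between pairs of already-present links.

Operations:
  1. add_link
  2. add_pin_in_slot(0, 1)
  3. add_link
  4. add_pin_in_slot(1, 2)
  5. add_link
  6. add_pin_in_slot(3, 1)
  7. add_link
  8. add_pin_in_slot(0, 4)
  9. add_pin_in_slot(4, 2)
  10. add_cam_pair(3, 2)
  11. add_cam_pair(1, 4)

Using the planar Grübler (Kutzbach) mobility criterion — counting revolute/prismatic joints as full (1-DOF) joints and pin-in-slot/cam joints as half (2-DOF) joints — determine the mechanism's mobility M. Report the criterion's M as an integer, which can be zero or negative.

M = 5

ground; <1,0,0>
#1 <2,0,0>
PS:0↔1 J2 <2,0,1>
#2 <3,0,1>
PS:1↔2 J2 <3,0,2>
#3 <4,0,2>
PS:3↔1 J2 <4,0,3>
#4 <5,0,3>
PS:0↔4 J2 <5,0,4>
PS:4↔2 J2 <5,0,5>
C:3↔2 J2 <5,0,6>
C:1↔4 J2 <5,0,7>
3×4 − 2×0 − 1×7 = 5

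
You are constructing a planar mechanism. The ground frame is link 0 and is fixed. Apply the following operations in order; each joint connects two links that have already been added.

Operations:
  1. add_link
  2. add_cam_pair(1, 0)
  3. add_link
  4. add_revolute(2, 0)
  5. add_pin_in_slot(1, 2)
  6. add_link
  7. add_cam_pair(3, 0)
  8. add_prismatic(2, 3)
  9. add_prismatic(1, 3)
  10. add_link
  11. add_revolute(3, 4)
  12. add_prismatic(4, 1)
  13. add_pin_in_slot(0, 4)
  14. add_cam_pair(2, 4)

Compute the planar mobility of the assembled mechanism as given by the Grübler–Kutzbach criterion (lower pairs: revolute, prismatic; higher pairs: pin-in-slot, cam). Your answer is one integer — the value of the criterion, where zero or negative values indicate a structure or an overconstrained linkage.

L=1 J1=0 J2=0
add link → L=2 J1=0 J2=0
C@1,0 dof=2 J2 → L=2 J1=0 J2=1
add link → L=3 J1=0 J2=1
R@2,0 dof=1 J1 → L=3 J1=1 J2=1
PS@1,2 dof=2 J2 → L=3 J1=1 J2=2
add link → L=4 J1=1 J2=2
C@3,0 dof=2 J2 → L=4 J1=1 J2=3
P@2,3 dof=1 J1 → L=4 J1=2 J2=3
P@1,3 dof=1 J1 → L=4 J1=3 J2=3
add link → L=5 J1=3 J2=3
R@3,4 dof=1 J1 → L=5 J1=4 J2=3
P@4,1 dof=1 J1 → L=5 J1=5 J2=3
PS@0,4 dof=2 J2 → L=5 J1=5 J2=4
C@2,4 dof=2 J2 → L=5 J1=5 J2=5
M=3(L−1)−2J1−J2=3·4−2·5−5=-3

M = -3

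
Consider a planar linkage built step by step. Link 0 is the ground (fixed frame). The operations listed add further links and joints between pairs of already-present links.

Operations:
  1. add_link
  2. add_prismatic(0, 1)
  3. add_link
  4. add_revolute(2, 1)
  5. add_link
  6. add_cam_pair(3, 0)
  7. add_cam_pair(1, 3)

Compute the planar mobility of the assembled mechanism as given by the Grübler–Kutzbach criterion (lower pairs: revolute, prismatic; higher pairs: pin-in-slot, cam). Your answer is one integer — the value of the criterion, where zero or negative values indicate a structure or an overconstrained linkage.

M = 3

ground; <1,0,0>
#1 <2,0,0>
P:0↔1 J1 <2,1,0>
#2 <3,1,0>
R:2↔1 J1 <3,2,0>
#3 <4,2,0>
C:3↔0 J2 <4,2,1>
C:1↔3 J2 <4,2,2>
3×3 − 2×2 − 1×2 = 3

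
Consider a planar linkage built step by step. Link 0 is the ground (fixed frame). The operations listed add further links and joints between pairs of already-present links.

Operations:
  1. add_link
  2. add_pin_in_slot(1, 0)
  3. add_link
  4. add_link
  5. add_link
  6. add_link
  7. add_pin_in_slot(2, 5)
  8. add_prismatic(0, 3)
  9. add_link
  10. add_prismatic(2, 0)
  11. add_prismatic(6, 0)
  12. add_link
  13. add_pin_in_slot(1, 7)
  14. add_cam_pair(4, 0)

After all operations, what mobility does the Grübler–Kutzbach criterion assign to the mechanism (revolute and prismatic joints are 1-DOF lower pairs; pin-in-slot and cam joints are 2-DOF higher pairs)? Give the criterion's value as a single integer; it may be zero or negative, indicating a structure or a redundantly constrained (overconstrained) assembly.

M = 11

[1;0;0] (link 0 is ground)
L+ [2;0;0]
PS(1,0)∈J2 [2;0;1]
L+ [3;0;1]
L+ [4;0;1]
L+ [5;0;1]
L+ [6;0;1]
PS(2,5)∈J2 [6;0;2]
P(0,3)∈J1 [6;1;2]
L+ [7;1;2]
P(2,0)∈J1 [7;2;2]
P(6,0)∈J1 [7;3;2]
L+ [8;3;2]
PS(1,7)∈J2 [8;3;3]
C(4,0)∈J2 [8;3;4]
mobility = 21 − 6 − 4 = 11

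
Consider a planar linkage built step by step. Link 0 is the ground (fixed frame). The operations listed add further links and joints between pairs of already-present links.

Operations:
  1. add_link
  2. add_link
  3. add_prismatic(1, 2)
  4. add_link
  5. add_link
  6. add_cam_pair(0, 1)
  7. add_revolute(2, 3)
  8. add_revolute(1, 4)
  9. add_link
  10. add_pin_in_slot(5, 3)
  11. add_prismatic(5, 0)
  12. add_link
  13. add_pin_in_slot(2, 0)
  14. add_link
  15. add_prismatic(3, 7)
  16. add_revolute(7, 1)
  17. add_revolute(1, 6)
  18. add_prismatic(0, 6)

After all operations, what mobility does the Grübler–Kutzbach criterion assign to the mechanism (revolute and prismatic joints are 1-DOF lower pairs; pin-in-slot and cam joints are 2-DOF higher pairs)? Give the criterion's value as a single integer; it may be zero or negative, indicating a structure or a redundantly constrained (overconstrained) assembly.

ground; <1,0,0>
#1 <2,0,0>
#2 <3,0,0>
P:1↔2 J1 <3,1,0>
#3 <4,1,0>
#4 <5,1,0>
C:0↔1 J2 <5,1,1>
R:2↔3 J1 <5,2,1>
R:1↔4 J1 <5,3,1>
#5 <6,3,1>
PS:5↔3 J2 <6,3,2>
P:5↔0 J1 <6,4,2>
#6 <7,4,2>
PS:2↔0 J2 <7,4,3>
#7 <8,4,3>
P:3↔7 J1 <8,5,3>
R:7↔1 J1 <8,6,3>
R:1↔6 J1 <8,7,3>
P:0↔6 J1 <8,8,3>
3×7 − 2×8 − 1×3 = 2

M = 2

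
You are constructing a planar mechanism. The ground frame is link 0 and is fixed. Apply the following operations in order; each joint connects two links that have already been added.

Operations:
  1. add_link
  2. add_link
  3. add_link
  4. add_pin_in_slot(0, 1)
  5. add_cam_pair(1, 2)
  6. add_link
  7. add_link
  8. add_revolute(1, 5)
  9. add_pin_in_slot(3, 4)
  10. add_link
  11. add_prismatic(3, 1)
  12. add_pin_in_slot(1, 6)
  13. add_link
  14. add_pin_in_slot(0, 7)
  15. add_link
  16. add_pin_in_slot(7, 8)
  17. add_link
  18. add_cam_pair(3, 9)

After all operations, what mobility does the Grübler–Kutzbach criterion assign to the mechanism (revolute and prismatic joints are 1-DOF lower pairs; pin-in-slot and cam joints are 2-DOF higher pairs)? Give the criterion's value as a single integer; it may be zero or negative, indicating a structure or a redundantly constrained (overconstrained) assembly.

link 0 = ground. State L|J1|J2 = 1|0|0
+link1  2|0|0
+link2  3|0|0
+link3  4|0|0
PS(0,1) f=2→J2  4|0|1
C(1,2) f=2→J2  4|0|2
+link4  5|0|2
+link5  6|0|2
R(1,5) f=1→J1  6|1|2
PS(3,4) f=2→J2  6|1|3
+link6  7|1|3
P(3,1) f=1→J1  7|2|3
PS(1,6) f=2→J2  7|2|4
+link7  8|2|4
PS(0,7) f=2→J2  8|2|5
+link8  9|2|5
PS(7,8) f=2→J2  9|2|6
+link9  10|2|6
C(3,9) f=2→J2  10|2|7
M = 3(10−1)−2·2−7 = 27−4−7 = 16

M = 16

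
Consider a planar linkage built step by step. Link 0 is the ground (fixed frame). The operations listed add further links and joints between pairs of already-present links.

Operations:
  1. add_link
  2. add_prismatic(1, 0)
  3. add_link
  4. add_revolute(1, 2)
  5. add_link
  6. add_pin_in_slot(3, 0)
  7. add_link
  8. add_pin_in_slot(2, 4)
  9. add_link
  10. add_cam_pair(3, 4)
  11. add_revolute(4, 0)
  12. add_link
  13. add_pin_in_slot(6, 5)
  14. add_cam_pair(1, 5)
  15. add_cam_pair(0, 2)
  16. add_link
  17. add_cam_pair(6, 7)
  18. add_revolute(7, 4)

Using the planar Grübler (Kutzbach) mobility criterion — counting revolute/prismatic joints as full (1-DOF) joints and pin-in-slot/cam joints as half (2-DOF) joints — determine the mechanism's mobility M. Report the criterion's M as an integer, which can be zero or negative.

M = 6

link 0 = ground. State L|J1|J2 = 1|0|0
+link1  2|0|0
P(1,0) f=1→J1  2|1|0
+link2  3|1|0
R(1,2) f=1→J1  3|2|0
+link3  4|2|0
PS(3,0) f=2→J2  4|2|1
+link4  5|2|1
PS(2,4) f=2→J2  5|2|2
+link5  6|2|2
C(3,4) f=2→J2  6|2|3
R(4,0) f=1→J1  6|3|3
+link6  7|3|3
PS(6,5) f=2→J2  7|3|4
C(1,5) f=2→J2  7|3|5
C(0,2) f=2→J2  7|3|6
+link7  8|3|6
C(6,7) f=2→J2  8|3|7
R(7,4) f=1→J1  8|4|7
M = 3(8−1)−2·4−7 = 21−8−7 = 6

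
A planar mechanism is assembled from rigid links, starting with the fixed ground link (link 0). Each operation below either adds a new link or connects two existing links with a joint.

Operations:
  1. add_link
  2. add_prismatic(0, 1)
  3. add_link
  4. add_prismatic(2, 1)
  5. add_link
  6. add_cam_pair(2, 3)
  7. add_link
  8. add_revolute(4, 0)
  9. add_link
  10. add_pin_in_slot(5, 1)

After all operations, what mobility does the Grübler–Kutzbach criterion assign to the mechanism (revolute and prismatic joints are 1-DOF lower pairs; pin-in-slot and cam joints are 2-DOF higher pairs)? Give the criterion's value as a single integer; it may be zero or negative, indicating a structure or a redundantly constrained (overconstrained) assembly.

(L,J1,J2)=(1,0,0); link0 fixed
link1: (2,0,0)
P 0-1 [J1]: (2,1,0)
link2: (3,1,0)
P 2-1 [J1]: (3,2,0)
link3: (4,2,0)
C 2-3 [J2]: (4,2,1)
link4: (5,2,1)
R 4-0 [J1]: (5,3,1)
link5: (6,3,1)
PS 5-1 [J2]: (6,3,2)
Grübler: 3·5 − 2·3 − 2 = 7

M = 7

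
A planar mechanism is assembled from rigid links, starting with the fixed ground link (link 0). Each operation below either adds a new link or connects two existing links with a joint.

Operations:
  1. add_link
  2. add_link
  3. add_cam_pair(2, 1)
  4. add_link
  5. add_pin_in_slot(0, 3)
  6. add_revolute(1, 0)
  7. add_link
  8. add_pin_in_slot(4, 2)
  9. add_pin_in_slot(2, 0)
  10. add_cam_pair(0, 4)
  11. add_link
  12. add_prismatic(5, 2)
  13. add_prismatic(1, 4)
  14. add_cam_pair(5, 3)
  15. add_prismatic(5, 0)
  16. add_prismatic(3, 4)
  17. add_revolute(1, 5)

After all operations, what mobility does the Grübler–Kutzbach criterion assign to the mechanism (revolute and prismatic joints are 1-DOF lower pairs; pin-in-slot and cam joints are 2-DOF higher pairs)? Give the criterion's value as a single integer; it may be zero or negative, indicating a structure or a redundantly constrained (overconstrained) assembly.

M = -3

ground; <1,0,0>
#1 <2,0,0>
#2 <3,0,0>
C:2↔1 J2 <3,0,1>
#3 <4,0,1>
PS:0↔3 J2 <4,0,2>
R:1↔0 J1 <4,1,2>
#4 <5,1,2>
PS:4↔2 J2 <5,1,3>
PS:2↔0 J2 <5,1,4>
C:0↔4 J2 <5,1,5>
#5 <6,1,5>
P:5↔2 J1 <6,2,5>
P:1↔4 J1 <6,3,5>
C:5↔3 J2 <6,3,6>
P:5↔0 J1 <6,4,6>
P:3↔4 J1 <6,5,6>
R:1↔5 J1 <6,6,6>
3×5 − 2×6 − 1×6 = -3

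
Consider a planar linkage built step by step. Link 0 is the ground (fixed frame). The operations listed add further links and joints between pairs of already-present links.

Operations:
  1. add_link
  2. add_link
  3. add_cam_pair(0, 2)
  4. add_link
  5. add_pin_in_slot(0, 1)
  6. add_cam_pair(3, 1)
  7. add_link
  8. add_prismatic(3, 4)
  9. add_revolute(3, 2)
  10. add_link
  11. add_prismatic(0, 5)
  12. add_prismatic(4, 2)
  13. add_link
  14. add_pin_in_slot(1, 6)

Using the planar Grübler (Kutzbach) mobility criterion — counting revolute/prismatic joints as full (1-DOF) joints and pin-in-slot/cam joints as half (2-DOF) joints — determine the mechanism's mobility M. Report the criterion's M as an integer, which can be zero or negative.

M = 6

L=1 J1=0 J2=0
add link → L=2 J1=0 J2=0
add link → L=3 J1=0 J2=0
C@0,2 dof=2 J2 → L=3 J1=0 J2=1
add link → L=4 J1=0 J2=1
PS@0,1 dof=2 J2 → L=4 J1=0 J2=2
C@3,1 dof=2 J2 → L=4 J1=0 J2=3
add link → L=5 J1=0 J2=3
P@3,4 dof=1 J1 → L=5 J1=1 J2=3
R@3,2 dof=1 J1 → L=5 J1=2 J2=3
add link → L=6 J1=2 J2=3
P@0,5 dof=1 J1 → L=6 J1=3 J2=3
P@4,2 dof=1 J1 → L=6 J1=4 J2=3
add link → L=7 J1=4 J2=3
PS@1,6 dof=2 J2 → L=7 J1=4 J2=4
M=3(L−1)−2J1−J2=3·6−2·4−4=6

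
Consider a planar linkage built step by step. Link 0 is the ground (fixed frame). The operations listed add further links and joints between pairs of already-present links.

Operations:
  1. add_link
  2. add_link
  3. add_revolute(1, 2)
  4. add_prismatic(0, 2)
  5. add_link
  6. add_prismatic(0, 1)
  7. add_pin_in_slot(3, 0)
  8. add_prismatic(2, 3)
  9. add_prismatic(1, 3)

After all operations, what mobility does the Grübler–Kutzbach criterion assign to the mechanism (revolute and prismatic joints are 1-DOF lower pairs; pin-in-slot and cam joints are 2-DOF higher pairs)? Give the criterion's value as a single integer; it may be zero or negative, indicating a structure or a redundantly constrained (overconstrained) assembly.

M = -2

[1;0;0] (link 0 is ground)
L+ [2;0;0]
L+ [3;0;0]
R(1,2)∈J1 [3;1;0]
P(0,2)∈J1 [3;2;0]
L+ [4;2;0]
P(0,1)∈J1 [4;3;0]
PS(3,0)∈J2 [4;3;1]
P(2,3)∈J1 [4;4;1]
P(1,3)∈J1 [4;5;1]
mobility = 9 − 10 − 1 = -2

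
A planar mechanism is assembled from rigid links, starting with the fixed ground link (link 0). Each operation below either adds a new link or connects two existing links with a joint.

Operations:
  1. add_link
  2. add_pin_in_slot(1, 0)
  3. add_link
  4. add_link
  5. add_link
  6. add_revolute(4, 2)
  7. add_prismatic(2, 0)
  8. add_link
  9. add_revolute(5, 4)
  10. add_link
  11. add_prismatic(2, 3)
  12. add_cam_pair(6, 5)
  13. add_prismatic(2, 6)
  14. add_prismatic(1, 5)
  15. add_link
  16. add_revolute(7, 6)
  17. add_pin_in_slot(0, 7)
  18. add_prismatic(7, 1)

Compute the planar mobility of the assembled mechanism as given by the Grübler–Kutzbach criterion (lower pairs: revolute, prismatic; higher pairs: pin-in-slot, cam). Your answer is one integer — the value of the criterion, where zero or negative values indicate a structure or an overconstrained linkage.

link 0 = ground. State L|J1|J2 = 1|0|0
+link1  2|0|0
PS(1,0) f=2→J2  2|0|1
+link2  3|0|1
+link3  4|0|1
+link4  5|0|1
R(4,2) f=1→J1  5|1|1
P(2,0) f=1→J1  5|2|1
+link5  6|2|1
R(5,4) f=1→J1  6|3|1
+link6  7|3|1
P(2,3) f=1→J1  7|4|1
C(6,5) f=2→J2  7|4|2
P(2,6) f=1→J1  7|5|2
P(1,5) f=1→J1  7|6|2
+link7  8|6|2
R(7,6) f=1→J1  8|7|2
PS(0,7) f=2→J2  8|7|3
P(7,1) f=1→J1  8|8|3
M = 3(8−1)−2·8−3 = 21−16−3 = 2

M = 2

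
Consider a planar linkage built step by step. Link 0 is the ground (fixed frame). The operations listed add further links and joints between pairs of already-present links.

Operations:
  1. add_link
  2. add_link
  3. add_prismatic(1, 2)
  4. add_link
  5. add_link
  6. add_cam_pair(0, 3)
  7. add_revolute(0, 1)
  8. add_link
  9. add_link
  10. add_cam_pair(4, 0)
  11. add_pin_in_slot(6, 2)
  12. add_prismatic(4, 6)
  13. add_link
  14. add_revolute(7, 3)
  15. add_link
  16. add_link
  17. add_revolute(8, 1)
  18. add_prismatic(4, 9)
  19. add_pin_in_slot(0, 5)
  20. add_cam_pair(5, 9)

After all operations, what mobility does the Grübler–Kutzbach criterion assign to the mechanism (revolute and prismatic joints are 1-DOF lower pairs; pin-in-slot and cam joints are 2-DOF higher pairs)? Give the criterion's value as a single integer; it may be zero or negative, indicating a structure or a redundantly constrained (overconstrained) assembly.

[1;0;0] (link 0 is ground)
L+ [2;0;0]
L+ [3;0;0]
P(1,2)∈J1 [3;1;0]
L+ [4;1;0]
L+ [5;1;0]
C(0,3)∈J2 [5;1;1]
R(0,1)∈J1 [5;2;1]
L+ [6;2;1]
L+ [7;2;1]
C(4,0)∈J2 [7;2;2]
PS(6,2)∈J2 [7;2;3]
P(4,6)∈J1 [7;3;3]
L+ [8;3;3]
R(7,3)∈J1 [8;4;3]
L+ [9;4;3]
L+ [10;4;3]
R(8,1)∈J1 [10;5;3]
P(4,9)∈J1 [10;6;3]
PS(0,5)∈J2 [10;6;4]
C(5,9)∈J2 [10;6;5]
mobility = 27 − 12 − 5 = 10

M = 10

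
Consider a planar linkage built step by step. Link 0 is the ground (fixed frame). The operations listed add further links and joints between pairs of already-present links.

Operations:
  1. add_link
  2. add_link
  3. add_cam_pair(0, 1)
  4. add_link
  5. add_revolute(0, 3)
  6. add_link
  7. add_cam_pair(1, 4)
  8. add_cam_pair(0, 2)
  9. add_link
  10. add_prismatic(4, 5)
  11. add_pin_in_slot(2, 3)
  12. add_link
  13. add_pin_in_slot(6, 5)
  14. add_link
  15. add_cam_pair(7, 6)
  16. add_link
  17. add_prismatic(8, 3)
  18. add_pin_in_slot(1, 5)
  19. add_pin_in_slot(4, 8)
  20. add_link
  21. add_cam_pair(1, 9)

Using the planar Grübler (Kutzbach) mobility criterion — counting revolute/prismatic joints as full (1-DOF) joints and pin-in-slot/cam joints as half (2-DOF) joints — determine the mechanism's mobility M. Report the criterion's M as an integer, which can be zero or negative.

M = 12

L=1 J1=0 J2=0
add link → L=2 J1=0 J2=0
add link → L=3 J1=0 J2=0
C@0,1 dof=2 J2 → L=3 J1=0 J2=1
add link → L=4 J1=0 J2=1
R@0,3 dof=1 J1 → L=4 J1=1 J2=1
add link → L=5 J1=1 J2=1
C@1,4 dof=2 J2 → L=5 J1=1 J2=2
C@0,2 dof=2 J2 → L=5 J1=1 J2=3
add link → L=6 J1=1 J2=3
P@4,5 dof=1 J1 → L=6 J1=2 J2=3
PS@2,3 dof=2 J2 → L=6 J1=2 J2=4
add link → L=7 J1=2 J2=4
PS@6,5 dof=2 J2 → L=7 J1=2 J2=5
add link → L=8 J1=2 J2=5
C@7,6 dof=2 J2 → L=8 J1=2 J2=6
add link → L=9 J1=2 J2=6
P@8,3 dof=1 J1 → L=9 J1=3 J2=6
PS@1,5 dof=2 J2 → L=9 J1=3 J2=7
PS@4,8 dof=2 J2 → L=9 J1=3 J2=8
add link → L=10 J1=3 J2=8
C@1,9 dof=2 J2 → L=10 J1=3 J2=9
M=3(L−1)−2J1−J2=3·9−2·3−9=12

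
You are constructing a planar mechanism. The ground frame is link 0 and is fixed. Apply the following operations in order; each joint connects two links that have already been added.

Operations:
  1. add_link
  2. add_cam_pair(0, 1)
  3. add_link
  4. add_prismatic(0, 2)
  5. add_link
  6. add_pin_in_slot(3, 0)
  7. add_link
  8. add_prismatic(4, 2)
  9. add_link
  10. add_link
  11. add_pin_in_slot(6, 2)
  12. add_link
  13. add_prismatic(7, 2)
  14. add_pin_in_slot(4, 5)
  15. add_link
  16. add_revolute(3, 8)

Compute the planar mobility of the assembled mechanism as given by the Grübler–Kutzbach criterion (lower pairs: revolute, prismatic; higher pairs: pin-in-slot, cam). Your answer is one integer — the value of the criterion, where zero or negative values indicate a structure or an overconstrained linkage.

(L,J1,J2)=(1,0,0); link0 fixed
link1: (2,0,0)
C 0-1 [J2]: (2,0,1)
link2: (3,0,1)
P 0-2 [J1]: (3,1,1)
link3: (4,1,1)
PS 3-0 [J2]: (4,1,2)
link4: (5,1,2)
P 4-2 [J1]: (5,2,2)
link5: (6,2,2)
link6: (7,2,2)
PS 6-2 [J2]: (7,2,3)
link7: (8,2,3)
P 7-2 [J1]: (8,3,3)
PS 4-5 [J2]: (8,3,4)
link8: (9,3,4)
R 3-8 [J1]: (9,4,4)
Grübler: 3·8 − 2·4 − 4 = 12

M = 12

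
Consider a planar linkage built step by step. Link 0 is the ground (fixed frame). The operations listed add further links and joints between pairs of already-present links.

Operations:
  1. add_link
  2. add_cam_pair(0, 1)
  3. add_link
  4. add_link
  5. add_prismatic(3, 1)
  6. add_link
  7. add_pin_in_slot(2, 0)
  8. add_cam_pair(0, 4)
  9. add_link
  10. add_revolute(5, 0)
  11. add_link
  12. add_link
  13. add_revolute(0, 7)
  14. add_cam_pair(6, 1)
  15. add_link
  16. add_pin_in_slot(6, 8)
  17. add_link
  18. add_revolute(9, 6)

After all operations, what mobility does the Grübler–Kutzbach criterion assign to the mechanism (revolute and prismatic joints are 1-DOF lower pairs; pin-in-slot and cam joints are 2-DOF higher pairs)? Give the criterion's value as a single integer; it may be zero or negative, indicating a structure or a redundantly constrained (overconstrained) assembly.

M = 14

[1;0;0] (link 0 is ground)
L+ [2;0;0]
C(0,1)∈J2 [2;0;1]
L+ [3;0;1]
L+ [4;0;1]
P(3,1)∈J1 [4;1;1]
L+ [5;1;1]
PS(2,0)∈J2 [5;1;2]
C(0,4)∈J2 [5;1;3]
L+ [6;1;3]
R(5,0)∈J1 [6;2;3]
L+ [7;2;3]
L+ [8;2;3]
R(0,7)∈J1 [8;3;3]
C(6,1)∈J2 [8;3;4]
L+ [9;3;4]
PS(6,8)∈J2 [9;3;5]
L+ [10;3;5]
R(9,6)∈J1 [10;4;5]
mobility = 27 − 8 − 5 = 14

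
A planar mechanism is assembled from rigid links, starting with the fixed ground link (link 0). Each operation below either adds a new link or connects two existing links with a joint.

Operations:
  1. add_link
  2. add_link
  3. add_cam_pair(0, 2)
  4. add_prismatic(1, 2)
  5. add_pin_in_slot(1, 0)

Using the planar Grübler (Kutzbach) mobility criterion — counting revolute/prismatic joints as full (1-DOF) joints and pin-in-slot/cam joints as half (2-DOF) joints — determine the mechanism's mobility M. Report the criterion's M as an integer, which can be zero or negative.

ground; <1,0,0>
#1 <2,0,0>
#2 <3,0,0>
C:0↔2 J2 <3,0,1>
P:1↔2 J1 <3,1,1>
PS:1↔0 J2 <3,1,2>
3×2 − 2×1 − 1×2 = 2

M = 2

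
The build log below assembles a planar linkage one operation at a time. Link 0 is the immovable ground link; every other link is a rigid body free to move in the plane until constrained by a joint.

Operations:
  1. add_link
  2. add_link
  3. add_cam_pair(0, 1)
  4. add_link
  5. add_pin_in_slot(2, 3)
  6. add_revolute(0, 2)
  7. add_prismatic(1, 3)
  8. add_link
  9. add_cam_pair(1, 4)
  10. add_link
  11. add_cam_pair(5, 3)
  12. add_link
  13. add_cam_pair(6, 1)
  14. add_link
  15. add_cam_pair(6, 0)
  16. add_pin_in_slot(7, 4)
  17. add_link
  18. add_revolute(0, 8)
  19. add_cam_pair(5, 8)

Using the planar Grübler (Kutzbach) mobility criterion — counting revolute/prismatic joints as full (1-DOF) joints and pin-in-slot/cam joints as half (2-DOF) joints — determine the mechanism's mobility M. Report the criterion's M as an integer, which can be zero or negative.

[1;0;0] (link 0 is ground)
L+ [2;0;0]
L+ [3;0;0]
C(0,1)∈J2 [3;0;1]
L+ [4;0;1]
PS(2,3)∈J2 [4;0;2]
R(0,2)∈J1 [4;1;2]
P(1,3)∈J1 [4;2;2]
L+ [5;2;2]
C(1,4)∈J2 [5;2;3]
L+ [6;2;3]
C(5,3)∈J2 [6;2;4]
L+ [7;2;4]
C(6,1)∈J2 [7;2;5]
L+ [8;2;5]
C(6,0)∈J2 [8;2;6]
PS(7,4)∈J2 [8;2;7]
L+ [9;2;7]
R(0,8)∈J1 [9;3;7]
C(5,8)∈J2 [9;3;8]
mobility = 24 − 6 − 8 = 10

M = 10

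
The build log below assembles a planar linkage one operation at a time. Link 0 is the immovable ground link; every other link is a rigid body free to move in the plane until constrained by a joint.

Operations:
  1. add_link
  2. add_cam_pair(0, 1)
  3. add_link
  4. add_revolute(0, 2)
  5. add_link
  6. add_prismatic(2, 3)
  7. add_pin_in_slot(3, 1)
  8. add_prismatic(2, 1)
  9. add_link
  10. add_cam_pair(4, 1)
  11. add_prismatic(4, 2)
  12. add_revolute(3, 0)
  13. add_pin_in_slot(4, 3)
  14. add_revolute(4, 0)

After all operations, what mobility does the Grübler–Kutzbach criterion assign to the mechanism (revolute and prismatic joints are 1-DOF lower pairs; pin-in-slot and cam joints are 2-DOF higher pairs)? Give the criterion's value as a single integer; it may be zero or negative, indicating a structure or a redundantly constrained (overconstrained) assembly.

M = -4

link 0 = ground. State L|J1|J2 = 1|0|0
+link1  2|0|0
C(0,1) f=2→J2  2|0|1
+link2  3|0|1
R(0,2) f=1→J1  3|1|1
+link3  4|1|1
P(2,3) f=1→J1  4|2|1
PS(3,1) f=2→J2  4|2|2
P(2,1) f=1→J1  4|3|2
+link4  5|3|2
C(4,1) f=2→J2  5|3|3
P(4,2) f=1→J1  5|4|3
R(3,0) f=1→J1  5|5|3
PS(4,3) f=2→J2  5|5|4
R(4,0) f=1→J1  5|6|4
M = 3(5−1)−2·6−4 = 12−12−4 = -4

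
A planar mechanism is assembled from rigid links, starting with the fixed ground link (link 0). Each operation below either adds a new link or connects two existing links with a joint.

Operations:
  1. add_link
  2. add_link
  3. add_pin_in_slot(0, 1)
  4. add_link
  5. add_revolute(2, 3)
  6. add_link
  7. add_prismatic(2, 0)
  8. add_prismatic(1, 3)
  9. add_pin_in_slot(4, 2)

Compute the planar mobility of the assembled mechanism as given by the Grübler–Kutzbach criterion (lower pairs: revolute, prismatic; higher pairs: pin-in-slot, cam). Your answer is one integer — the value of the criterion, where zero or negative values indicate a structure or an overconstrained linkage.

link 0 = ground. State L|J1|J2 = 1|0|0
+link1  2|0|0
+link2  3|0|0
PS(0,1) f=2→J2  3|0|1
+link3  4|0|1
R(2,3) f=1→J1  4|1|1
+link4  5|1|1
P(2,0) f=1→J1  5|2|1
P(1,3) f=1→J1  5|3|1
PS(4,2) f=2→J2  5|3|2
M = 3(5−1)−2·3−2 = 12−6−2 = 4

M = 4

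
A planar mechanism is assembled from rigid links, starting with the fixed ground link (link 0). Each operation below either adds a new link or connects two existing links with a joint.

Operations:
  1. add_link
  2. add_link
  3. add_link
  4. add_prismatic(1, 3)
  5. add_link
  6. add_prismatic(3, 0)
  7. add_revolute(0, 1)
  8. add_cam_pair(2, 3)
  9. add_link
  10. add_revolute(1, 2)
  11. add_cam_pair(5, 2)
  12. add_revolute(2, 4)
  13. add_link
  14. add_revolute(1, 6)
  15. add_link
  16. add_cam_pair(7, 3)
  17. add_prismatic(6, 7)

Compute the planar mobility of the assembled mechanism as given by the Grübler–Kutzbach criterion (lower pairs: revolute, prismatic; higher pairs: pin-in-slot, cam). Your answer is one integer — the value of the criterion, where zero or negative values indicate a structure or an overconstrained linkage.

ground; <1,0,0>
#1 <2,0,0>
#2 <3,0,0>
#3 <4,0,0>
P:1↔3 J1 <4,1,0>
#4 <5,1,0>
P:3↔0 J1 <5,2,0>
R:0↔1 J1 <5,3,0>
C:2↔3 J2 <5,3,1>
#5 <6,3,1>
R:1↔2 J1 <6,4,1>
C:5↔2 J2 <6,4,2>
R:2↔4 J1 <6,5,2>
#6 <7,5,2>
R:1↔6 J1 <7,6,2>
#7 <8,6,2>
C:7↔3 J2 <8,6,3>
P:6↔7 J1 <8,7,3>
3×7 − 2×7 − 1×3 = 4

M = 4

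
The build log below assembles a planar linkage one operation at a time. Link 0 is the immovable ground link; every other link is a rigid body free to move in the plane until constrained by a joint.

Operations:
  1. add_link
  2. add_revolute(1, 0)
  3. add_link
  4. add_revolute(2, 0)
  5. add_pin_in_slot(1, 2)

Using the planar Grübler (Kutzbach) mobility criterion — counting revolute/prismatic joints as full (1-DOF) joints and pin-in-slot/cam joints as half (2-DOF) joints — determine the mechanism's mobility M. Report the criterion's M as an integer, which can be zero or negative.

(L,J1,J2)=(1,0,0); link0 fixed
link1: (2,0,0)
R 1-0 [J1]: (2,1,0)
link2: (3,1,0)
R 2-0 [J1]: (3,2,0)
PS 1-2 [J2]: (3,2,1)
Grübler: 3·2 − 2·2 − 1 = 1

M = 1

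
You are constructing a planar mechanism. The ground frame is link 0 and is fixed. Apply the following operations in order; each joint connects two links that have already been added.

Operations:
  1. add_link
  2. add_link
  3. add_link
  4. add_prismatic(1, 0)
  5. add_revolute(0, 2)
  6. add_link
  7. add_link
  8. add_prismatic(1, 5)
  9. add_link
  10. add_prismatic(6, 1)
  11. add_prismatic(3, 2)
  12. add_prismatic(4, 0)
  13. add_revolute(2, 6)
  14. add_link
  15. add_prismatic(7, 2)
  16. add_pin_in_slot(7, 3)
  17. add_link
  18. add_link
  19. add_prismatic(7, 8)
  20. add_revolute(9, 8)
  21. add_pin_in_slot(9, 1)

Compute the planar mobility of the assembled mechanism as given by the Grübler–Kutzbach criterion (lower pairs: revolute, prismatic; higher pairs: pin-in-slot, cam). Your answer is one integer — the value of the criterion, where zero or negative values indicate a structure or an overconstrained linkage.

M = 5

L=1 J1=0 J2=0
add link → L=2 J1=0 J2=0
add link → L=3 J1=0 J2=0
add link → L=4 J1=0 J2=0
P@1,0 dof=1 J1 → L=4 J1=1 J2=0
R@0,2 dof=1 J1 → L=4 J1=2 J2=0
add link → L=5 J1=2 J2=0
add link → L=6 J1=2 J2=0
P@1,5 dof=1 J1 → L=6 J1=3 J2=0
add link → L=7 J1=3 J2=0
P@6,1 dof=1 J1 → L=7 J1=4 J2=0
P@3,2 dof=1 J1 → L=7 J1=5 J2=0
P@4,0 dof=1 J1 → L=7 J1=6 J2=0
R@2,6 dof=1 J1 → L=7 J1=7 J2=0
add link → L=8 J1=7 J2=0
P@7,2 dof=1 J1 → L=8 J1=8 J2=0
PS@7,3 dof=2 J2 → L=8 J1=8 J2=1
add link → L=9 J1=8 J2=1
add link → L=10 J1=8 J2=1
P@7,8 dof=1 J1 → L=10 J1=9 J2=1
R@9,8 dof=1 J1 → L=10 J1=10 J2=1
PS@9,1 dof=2 J2 → L=10 J1=10 J2=2
M=3(L−1)−2J1−J2=3·9−2·10−2=5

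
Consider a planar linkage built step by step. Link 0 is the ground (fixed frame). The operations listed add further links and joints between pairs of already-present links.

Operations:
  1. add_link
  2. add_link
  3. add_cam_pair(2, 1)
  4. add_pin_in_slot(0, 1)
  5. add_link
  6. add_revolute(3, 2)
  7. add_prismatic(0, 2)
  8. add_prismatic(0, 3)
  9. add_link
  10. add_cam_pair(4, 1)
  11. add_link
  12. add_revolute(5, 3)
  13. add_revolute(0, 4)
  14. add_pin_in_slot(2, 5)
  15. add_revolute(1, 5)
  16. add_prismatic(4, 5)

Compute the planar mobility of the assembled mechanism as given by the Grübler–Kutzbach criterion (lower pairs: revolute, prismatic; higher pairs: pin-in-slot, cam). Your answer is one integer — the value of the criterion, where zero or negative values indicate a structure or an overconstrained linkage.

(L,J1,J2)=(1,0,0); link0 fixed
link1: (2,0,0)
link2: (3,0,0)
C 2-1 [J2]: (3,0,1)
PS 0-1 [J2]: (3,0,2)
link3: (4,0,2)
R 3-2 [J1]: (4,1,2)
P 0-2 [J1]: (4,2,2)
P 0-3 [J1]: (4,3,2)
link4: (5,3,2)
C 4-1 [J2]: (5,3,3)
link5: (6,3,3)
R 5-3 [J1]: (6,4,3)
R 0-4 [J1]: (6,5,3)
PS 2-5 [J2]: (6,5,4)
R 1-5 [J1]: (6,6,4)
P 4-5 [J1]: (6,7,4)
Grübler: 3·5 − 2·7 − 4 = -3

M = -3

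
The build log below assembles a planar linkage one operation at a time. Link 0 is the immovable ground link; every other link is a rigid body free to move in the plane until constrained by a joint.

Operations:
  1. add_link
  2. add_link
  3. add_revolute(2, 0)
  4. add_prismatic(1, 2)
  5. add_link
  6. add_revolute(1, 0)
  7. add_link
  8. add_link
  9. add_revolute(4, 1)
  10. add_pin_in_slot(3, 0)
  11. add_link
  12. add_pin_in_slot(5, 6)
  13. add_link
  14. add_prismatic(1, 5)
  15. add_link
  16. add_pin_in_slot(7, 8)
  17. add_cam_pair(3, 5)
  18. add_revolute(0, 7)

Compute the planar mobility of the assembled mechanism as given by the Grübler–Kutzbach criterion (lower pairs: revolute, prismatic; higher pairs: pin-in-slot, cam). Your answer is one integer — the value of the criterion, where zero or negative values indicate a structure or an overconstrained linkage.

M = 8

(L,J1,J2)=(1,0,0); link0 fixed
link1: (2,0,0)
link2: (3,0,0)
R 2-0 [J1]: (3,1,0)
P 1-2 [J1]: (3,2,0)
link3: (4,2,0)
R 1-0 [J1]: (4,3,0)
link4: (5,3,0)
link5: (6,3,0)
R 4-1 [J1]: (6,4,0)
PS 3-0 [J2]: (6,4,1)
link6: (7,4,1)
PS 5-6 [J2]: (7,4,2)
link7: (8,4,2)
P 1-5 [J1]: (8,5,2)
link8: (9,5,2)
PS 7-8 [J2]: (9,5,3)
C 3-5 [J2]: (9,5,4)
R 0-7 [J1]: (9,6,4)
Grübler: 3·8 − 2·6 − 4 = 8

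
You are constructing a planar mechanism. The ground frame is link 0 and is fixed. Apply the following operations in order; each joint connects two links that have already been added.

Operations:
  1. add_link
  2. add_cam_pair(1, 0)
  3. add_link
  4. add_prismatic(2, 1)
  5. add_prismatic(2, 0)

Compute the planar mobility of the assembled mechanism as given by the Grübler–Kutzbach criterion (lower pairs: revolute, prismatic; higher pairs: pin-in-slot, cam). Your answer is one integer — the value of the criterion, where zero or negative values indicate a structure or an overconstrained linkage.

M = 1

(L,J1,J2)=(1,0,0); link0 fixed
link1: (2,0,0)
C 1-0 [J2]: (2,0,1)
link2: (3,0,1)
P 2-1 [J1]: (3,1,1)
P 2-0 [J1]: (3,2,1)
Grübler: 3·2 − 2·2 − 1 = 1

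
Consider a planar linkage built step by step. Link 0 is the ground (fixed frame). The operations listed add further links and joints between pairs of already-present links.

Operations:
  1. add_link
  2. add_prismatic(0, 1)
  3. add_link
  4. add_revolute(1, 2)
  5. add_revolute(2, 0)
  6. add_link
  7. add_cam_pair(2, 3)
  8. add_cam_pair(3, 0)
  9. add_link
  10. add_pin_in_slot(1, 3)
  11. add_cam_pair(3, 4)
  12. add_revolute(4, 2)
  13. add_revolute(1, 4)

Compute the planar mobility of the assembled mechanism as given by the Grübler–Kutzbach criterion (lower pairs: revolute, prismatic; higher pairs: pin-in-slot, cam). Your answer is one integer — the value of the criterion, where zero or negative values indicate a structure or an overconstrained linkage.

M = -2

L=1 J1=0 J2=0
add link → L=2 J1=0 J2=0
P@0,1 dof=1 J1 → L=2 J1=1 J2=0
add link → L=3 J1=1 J2=0
R@1,2 dof=1 J1 → L=3 J1=2 J2=0
R@2,0 dof=1 J1 → L=3 J1=3 J2=0
add link → L=4 J1=3 J2=0
C@2,3 dof=2 J2 → L=4 J1=3 J2=1
C@3,0 dof=2 J2 → L=4 J1=3 J2=2
add link → L=5 J1=3 J2=2
PS@1,3 dof=2 J2 → L=5 J1=3 J2=3
C@3,4 dof=2 J2 → L=5 J1=3 J2=4
R@4,2 dof=1 J1 → L=5 J1=4 J2=4
R@1,4 dof=1 J1 → L=5 J1=5 J2=4
M=3(L−1)−2J1−J2=3·4−2·5−4=-2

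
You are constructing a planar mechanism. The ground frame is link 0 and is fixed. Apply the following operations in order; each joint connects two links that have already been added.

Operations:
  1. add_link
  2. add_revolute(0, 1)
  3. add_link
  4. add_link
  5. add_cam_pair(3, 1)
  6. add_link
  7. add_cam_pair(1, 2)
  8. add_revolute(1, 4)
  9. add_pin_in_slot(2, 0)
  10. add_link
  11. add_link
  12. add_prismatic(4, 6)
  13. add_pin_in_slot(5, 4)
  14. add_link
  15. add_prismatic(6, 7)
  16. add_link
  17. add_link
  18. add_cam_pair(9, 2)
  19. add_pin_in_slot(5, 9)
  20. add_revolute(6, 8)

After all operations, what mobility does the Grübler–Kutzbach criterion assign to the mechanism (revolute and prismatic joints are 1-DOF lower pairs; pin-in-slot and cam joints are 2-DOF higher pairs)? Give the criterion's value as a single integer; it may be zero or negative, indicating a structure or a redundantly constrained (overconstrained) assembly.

link 0 = ground. State L|J1|J2 = 1|0|0
+link1  2|0|0
R(0,1) f=1→J1  2|1|0
+link2  3|1|0
+link3  4|1|0
C(3,1) f=2→J2  4|1|1
+link4  5|1|1
C(1,2) f=2→J2  5|1|2
R(1,4) f=1→J1  5|2|2
PS(2,0) f=2→J2  5|2|3
+link5  6|2|3
+link6  7|2|3
P(4,6) f=1→J1  7|3|3
PS(5,4) f=2→J2  7|3|4
+link7  8|3|4
P(6,7) f=1→J1  8|4|4
+link8  9|4|4
+link9  10|4|4
C(9,2) f=2→J2  10|4|5
PS(5,9) f=2→J2  10|4|6
R(6,8) f=1→J1  10|5|6
M = 3(10−1)−2·5−6 = 27−10−6 = 11

M = 11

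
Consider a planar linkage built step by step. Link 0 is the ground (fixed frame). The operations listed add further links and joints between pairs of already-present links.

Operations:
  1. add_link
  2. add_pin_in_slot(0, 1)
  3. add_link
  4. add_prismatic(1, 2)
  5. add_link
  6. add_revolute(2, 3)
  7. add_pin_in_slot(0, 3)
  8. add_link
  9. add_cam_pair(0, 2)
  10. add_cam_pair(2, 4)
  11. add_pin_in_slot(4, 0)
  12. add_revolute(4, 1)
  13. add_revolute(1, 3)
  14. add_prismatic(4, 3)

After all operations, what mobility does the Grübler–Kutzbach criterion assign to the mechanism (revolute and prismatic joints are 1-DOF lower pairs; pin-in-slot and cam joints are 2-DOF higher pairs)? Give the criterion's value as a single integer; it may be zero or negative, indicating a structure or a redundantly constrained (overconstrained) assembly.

L=1 J1=0 J2=0
add link → L=2 J1=0 J2=0
PS@0,1 dof=2 J2 → L=2 J1=0 J2=1
add link → L=3 J1=0 J2=1
P@1,2 dof=1 J1 → L=3 J1=1 J2=1
add link → L=4 J1=1 J2=1
R@2,3 dof=1 J1 → L=4 J1=2 J2=1
PS@0,3 dof=2 J2 → L=4 J1=2 J2=2
add link → L=5 J1=2 J2=2
C@0,2 dof=2 J2 → L=5 J1=2 J2=3
C@2,4 dof=2 J2 → L=5 J1=2 J2=4
PS@4,0 dof=2 J2 → L=5 J1=2 J2=5
R@4,1 dof=1 J1 → L=5 J1=3 J2=5
R@1,3 dof=1 J1 → L=5 J1=4 J2=5
P@4,3 dof=1 J1 → L=5 J1=5 J2=5
M=3(L−1)−2J1−J2=3·4−2·5−5=-3

M = -3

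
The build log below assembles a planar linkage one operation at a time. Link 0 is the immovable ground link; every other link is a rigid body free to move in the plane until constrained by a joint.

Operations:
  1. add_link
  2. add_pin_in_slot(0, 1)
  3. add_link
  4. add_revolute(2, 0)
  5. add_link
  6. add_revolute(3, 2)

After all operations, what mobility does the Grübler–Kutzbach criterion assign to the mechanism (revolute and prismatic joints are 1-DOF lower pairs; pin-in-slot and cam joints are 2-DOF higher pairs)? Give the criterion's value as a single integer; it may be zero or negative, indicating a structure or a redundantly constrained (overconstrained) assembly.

ground; <1,0,0>
#1 <2,0,0>
PS:0↔1 J2 <2,0,1>
#2 <3,0,1>
R:2↔0 J1 <3,1,1>
#3 <4,1,1>
R:3↔2 J1 <4,2,1>
3×3 − 2×2 − 1×1 = 4

M = 4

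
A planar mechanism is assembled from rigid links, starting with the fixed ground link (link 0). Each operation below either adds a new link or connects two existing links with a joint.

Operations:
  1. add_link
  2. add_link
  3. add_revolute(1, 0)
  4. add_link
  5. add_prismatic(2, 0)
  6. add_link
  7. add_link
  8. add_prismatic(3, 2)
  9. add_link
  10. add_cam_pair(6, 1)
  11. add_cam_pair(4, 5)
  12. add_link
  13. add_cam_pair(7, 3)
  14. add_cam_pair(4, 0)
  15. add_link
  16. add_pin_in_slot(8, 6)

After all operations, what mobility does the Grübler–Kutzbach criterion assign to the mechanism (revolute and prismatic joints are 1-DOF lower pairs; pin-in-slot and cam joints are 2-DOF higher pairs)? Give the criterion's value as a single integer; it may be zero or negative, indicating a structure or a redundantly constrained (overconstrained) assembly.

M = 13

[1;0;0] (link 0 is ground)
L+ [2;0;0]
L+ [3;0;0]
R(1,0)∈J1 [3;1;0]
L+ [4;1;0]
P(2,0)∈J1 [4;2;0]
L+ [5;2;0]
L+ [6;2;0]
P(3,2)∈J1 [6;3;0]
L+ [7;3;0]
C(6,1)∈J2 [7;3;1]
C(4,5)∈J2 [7;3;2]
L+ [8;3;2]
C(7,3)∈J2 [8;3;3]
C(4,0)∈J2 [8;3;4]
L+ [9;3;4]
PS(8,6)∈J2 [9;3;5]
mobility = 24 − 6 − 5 = 13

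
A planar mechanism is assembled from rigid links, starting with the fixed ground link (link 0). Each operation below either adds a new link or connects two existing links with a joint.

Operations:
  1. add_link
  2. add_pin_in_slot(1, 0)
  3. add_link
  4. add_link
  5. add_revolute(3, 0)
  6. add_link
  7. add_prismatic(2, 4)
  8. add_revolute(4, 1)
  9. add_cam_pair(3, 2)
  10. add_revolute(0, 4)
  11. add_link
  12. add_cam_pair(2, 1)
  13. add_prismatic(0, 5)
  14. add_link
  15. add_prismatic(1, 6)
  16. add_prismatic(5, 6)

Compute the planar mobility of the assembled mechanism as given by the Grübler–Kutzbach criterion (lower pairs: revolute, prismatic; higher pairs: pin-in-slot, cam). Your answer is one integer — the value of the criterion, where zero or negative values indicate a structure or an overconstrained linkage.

M = 1

ground; <1,0,0>
#1 <2,0,0>
PS:1↔0 J2 <2,0,1>
#2 <3,0,1>
#3 <4,0,1>
R:3↔0 J1 <4,1,1>
#4 <5,1,1>
P:2↔4 J1 <5,2,1>
R:4↔1 J1 <5,3,1>
C:3↔2 J2 <5,3,2>
R:0↔4 J1 <5,4,2>
#5 <6,4,2>
C:2↔1 J2 <6,4,3>
P:0↔5 J1 <6,5,3>
#6 <7,5,3>
P:1↔6 J1 <7,6,3>
P:5↔6 J1 <7,7,3>
3×6 − 2×7 − 1×3 = 1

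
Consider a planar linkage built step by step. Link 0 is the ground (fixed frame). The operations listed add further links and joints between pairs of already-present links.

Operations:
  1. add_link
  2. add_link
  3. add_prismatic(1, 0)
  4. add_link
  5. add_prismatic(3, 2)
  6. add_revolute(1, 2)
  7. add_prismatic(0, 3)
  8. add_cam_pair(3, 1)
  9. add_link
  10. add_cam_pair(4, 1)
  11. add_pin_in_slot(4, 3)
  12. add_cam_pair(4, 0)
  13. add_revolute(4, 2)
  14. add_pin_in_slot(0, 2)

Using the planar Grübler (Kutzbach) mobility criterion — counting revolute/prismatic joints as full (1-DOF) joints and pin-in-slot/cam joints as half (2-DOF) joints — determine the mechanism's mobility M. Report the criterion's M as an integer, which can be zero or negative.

ground; <1,0,0>
#1 <2,0,0>
#2 <3,0,0>
P:1↔0 J1 <3,1,0>
#3 <4,1,0>
P:3↔2 J1 <4,2,0>
R:1↔2 J1 <4,3,0>
P:0↔3 J1 <4,4,0>
C:3↔1 J2 <4,4,1>
#4 <5,4,1>
C:4↔1 J2 <5,4,2>
PS:4↔3 J2 <5,4,3>
C:4↔0 J2 <5,4,4>
R:4↔2 J1 <5,5,4>
PS:0↔2 J2 <5,5,5>
3×4 − 2×5 − 1×5 = -3

M = -3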